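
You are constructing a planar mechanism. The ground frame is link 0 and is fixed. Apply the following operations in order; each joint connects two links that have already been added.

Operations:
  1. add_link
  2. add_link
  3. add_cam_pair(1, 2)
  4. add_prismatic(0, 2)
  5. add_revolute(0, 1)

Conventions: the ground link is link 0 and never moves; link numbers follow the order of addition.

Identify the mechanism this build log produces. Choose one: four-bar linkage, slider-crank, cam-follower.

links: 3 (incl. ground); joints: 1 revolute, 1 prismatic, 1 higher (cam) pair, forming one closed loop
3 links, revolute + prismatic + higher pair in one loop → cam-follower

cam-follower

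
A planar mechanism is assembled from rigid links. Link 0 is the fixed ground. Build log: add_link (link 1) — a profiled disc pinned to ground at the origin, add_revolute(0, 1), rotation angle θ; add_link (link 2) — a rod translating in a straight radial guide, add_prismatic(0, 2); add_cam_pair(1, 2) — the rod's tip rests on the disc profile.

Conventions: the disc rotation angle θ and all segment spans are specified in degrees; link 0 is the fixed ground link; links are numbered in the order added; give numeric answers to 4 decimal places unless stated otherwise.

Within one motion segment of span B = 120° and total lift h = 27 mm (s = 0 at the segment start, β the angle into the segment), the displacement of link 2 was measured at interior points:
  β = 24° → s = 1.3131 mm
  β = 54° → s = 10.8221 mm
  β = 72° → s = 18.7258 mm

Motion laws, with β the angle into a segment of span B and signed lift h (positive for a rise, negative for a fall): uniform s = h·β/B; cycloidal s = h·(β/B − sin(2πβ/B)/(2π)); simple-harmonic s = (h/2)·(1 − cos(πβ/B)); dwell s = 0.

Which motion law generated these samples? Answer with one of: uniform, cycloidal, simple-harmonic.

candidates at β/B = r: uniform s = h·r (linear in β); cycloidal s = h·(r − sin(2πr)/(2π)); simple-harmonic s = (h/2)(1 − cos(πr))
β=24°: printed 1.3131 | uniform 5.4000, cycloidal 1.3131, simple-harmonic 2.5783
β=54°: printed 10.8221 | uniform 12.1500, cycloidal 10.8221, simple-harmonic 11.3881
β=72°: printed 18.7258 | uniform 16.2000, cycloidal 18.7258, simple-harmonic 17.6717
only one law matches every sample → cycloidal

cycloidal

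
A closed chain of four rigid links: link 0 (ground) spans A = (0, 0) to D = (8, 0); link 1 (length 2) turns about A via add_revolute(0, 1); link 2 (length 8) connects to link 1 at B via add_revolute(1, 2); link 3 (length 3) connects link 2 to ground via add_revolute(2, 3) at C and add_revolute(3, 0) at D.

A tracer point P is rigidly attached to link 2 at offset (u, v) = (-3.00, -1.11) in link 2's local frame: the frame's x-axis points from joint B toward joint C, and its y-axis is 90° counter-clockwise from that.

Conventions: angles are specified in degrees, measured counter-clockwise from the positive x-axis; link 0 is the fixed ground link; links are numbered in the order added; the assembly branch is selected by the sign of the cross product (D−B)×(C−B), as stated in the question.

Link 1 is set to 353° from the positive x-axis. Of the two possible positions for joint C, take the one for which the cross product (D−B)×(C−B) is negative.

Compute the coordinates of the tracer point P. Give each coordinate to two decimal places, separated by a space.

A=(0,0), D=(8.00,0)
B = A + 2.00·(cos353°, sin353°) = (1.9851, -0.2437)
|BD| = 6.0198
circle(B,8.00) ∩ circle(D,3.00): a=7.5781, h=2.5635
  candidates: C₊=(9.4532,2.6245) cross=15.432; C₋=(9.6608,-2.4983) cross=-15.432
  branch - wants cross < 0 → take C=(9.6608,-2.4983) (cross=-15.432)
ex = (C−B)/|BC| = (0.9595,-0.2818); ey = (0.2818,0.9595)
P = B + -3.00·ex + -1.11·ey = (-1.2061,-0.4633)

-1.21 -0.46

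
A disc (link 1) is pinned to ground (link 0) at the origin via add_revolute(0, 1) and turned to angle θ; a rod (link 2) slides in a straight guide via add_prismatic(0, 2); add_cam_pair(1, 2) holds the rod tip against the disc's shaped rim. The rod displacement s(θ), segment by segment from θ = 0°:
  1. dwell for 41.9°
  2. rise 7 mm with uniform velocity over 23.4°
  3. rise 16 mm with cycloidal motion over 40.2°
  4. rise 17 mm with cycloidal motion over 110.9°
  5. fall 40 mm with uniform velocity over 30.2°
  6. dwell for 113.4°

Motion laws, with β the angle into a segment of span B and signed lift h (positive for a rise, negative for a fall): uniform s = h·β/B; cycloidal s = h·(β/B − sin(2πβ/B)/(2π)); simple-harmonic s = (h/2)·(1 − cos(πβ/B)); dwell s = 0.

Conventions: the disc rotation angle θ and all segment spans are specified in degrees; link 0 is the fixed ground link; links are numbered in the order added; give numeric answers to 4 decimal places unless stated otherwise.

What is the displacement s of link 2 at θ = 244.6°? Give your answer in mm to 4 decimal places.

segment 1 (0° to 41.9°, dwell): s unchanged at 0.0000
segment 2 (41.9° to 65.3°, uniform, h = 7) is passed completely: s = 0.0000 + (7) = 7.0000
segment 3 (65.3° to 105.5°, cycloidal, h = 16) is passed completely: s = 7.0000 + (16) = 23.0000
segment 4 (105.5° to 216.4°, cycloidal, h = 17) is passed completely: s = 23.0000 + (17) = 40.0000
θ = 244.6° falls in segment 5 (216.4° to 246.6°, uniform, h = -40): β = 244.6 − 216.4 = 28.2°, B = 30.2°; Δs = -40·28.2/30.2 = -37.3510; s = 40.0000 − 37.3510 = 2.6490

2.6490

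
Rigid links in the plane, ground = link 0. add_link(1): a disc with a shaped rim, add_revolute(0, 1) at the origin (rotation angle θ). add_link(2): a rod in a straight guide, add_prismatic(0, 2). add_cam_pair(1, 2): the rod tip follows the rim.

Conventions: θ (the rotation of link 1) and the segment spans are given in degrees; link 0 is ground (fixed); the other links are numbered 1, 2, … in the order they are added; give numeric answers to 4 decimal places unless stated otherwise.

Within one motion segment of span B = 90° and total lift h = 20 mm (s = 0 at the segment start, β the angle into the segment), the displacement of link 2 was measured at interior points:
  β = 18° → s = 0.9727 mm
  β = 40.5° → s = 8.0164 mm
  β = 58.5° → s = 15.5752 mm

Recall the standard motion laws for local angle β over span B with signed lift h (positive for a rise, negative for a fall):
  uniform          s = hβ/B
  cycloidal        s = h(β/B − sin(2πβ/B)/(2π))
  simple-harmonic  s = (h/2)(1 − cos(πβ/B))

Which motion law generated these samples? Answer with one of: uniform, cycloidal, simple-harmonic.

candidates at β/B = r: uniform s = h·r (linear in β); cycloidal s = h·(r − sin(2πr)/(2π)); simple-harmonic s = (h/2)(1 − cos(πr))
β=18°: printed 0.9727 | uniform 4.0000, cycloidal 0.9727, simple-harmonic 1.9098
β=40.5°: printed 8.0164 | uniform 9.0000, cycloidal 8.0164, simple-harmonic 8.4357
β=58.5°: printed 15.5752 | uniform 13.0000, cycloidal 15.5752, simple-harmonic 14.5399
only one law matches every sample → cycloidal

cycloidal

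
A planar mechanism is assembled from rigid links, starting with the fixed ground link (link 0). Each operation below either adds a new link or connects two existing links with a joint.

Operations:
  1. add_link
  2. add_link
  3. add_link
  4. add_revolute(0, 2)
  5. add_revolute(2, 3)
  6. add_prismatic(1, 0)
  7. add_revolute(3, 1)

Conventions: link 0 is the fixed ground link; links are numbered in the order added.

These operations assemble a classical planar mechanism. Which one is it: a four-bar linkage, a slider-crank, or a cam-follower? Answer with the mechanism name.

links: 4 (incl. ground); joints: 3 revolute, 1 prismatic, 0 higher (cam) pair, forming one closed loop
4 links, 3 revolutes + 1 prismatic in one loop → slider-crank

slider-crank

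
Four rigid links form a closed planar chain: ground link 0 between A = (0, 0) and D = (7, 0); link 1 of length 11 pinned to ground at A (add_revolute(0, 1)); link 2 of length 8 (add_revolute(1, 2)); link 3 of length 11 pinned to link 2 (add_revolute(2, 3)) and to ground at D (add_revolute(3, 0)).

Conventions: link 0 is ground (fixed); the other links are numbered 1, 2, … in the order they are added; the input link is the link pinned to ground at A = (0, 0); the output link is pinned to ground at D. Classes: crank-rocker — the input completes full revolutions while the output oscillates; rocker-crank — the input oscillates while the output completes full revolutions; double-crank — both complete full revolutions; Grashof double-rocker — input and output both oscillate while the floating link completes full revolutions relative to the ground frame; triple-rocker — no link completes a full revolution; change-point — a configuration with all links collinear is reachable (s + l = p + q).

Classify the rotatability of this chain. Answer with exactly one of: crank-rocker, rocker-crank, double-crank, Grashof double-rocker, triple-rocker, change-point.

lengths: ground=7, input=11, coupler=8, output=11
sorted: s=7 (shortest), l=11 (longest), p+q=19
s + l = 18 vs p + q = 19
s + l < p + q (Grashof) with shortest = ground link → double-crank

double-crank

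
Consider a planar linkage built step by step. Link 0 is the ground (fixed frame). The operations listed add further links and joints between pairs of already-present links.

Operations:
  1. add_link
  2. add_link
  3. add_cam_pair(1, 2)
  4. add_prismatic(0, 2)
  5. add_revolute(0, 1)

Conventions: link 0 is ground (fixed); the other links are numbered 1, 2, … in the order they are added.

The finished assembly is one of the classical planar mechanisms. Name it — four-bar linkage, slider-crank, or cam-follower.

links: 3 (incl. ground); joints: 1 revolute, 1 prismatic, 1 higher (cam) pair, forming one closed loop
3 links, revolute + prismatic + higher pair in one loop → cam-follower

cam-follower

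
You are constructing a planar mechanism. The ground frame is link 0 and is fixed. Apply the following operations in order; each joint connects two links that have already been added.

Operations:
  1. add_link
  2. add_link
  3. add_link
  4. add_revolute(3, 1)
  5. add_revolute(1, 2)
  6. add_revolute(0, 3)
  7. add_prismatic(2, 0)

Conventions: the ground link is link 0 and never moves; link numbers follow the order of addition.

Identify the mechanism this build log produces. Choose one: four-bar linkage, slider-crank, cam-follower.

links: 4 (incl. ground); joints: 3 revolute, 1 prismatic, 0 higher (cam) pair, forming one closed loop
4 links, 3 revolutes + 1 prismatic in one loop → slider-crank

slider-crank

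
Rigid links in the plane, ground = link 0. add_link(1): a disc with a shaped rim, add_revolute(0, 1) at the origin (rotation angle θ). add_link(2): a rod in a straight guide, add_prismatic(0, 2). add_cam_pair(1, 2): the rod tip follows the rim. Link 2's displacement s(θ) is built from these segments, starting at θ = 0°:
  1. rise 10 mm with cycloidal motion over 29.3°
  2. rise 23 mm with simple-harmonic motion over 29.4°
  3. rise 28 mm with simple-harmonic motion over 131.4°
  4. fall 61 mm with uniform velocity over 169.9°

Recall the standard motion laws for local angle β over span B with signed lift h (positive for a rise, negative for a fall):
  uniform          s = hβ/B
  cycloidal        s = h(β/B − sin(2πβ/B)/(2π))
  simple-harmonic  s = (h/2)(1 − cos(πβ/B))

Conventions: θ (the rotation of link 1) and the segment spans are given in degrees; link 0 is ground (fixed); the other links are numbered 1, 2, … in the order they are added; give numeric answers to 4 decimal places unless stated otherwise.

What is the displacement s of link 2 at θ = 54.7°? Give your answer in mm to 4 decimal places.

segment 1 (0° to 29.3°, cycloidal, h = 10) is passed completely: s = 0.0000 + (10) = 10.0000
θ = 54.7° falls in segment 2 (29.3° to 58.7°, simple-harmonic, h = 23): β = 54.7 − 29.3 = 25.4°, B = 29.4°; Δs = 23/2·(1 − cos(π·0.8639)) = 21.9654; s = 10.0000 + 21.9654 = 31.9654

31.9654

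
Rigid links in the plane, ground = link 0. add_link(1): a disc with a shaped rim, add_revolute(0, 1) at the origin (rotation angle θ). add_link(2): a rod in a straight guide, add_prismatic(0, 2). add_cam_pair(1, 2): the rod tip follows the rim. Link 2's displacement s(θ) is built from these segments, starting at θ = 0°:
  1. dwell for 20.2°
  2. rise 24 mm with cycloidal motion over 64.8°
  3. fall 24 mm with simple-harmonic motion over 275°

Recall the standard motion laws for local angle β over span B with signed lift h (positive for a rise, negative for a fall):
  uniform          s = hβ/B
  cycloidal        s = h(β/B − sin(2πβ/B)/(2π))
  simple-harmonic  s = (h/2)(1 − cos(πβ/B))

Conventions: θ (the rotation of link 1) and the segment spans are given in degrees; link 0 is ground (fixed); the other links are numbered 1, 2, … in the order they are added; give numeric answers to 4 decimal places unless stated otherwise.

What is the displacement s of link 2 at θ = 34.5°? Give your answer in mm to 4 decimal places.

segment 1 (0° to 20.2°, dwell): s unchanged at 0.0000
θ = 34.5° falls in segment 2 (20.2° to 85°, cycloidal, h = 24): β = 34.5 − 20.2 = 14.3°, B = 64.8°; Δs = 24·(0.2207 − sin(2π·0.2207)/(2π)) = 1.5412; s = 0.0000 + 1.5412 = 1.5412

1.5412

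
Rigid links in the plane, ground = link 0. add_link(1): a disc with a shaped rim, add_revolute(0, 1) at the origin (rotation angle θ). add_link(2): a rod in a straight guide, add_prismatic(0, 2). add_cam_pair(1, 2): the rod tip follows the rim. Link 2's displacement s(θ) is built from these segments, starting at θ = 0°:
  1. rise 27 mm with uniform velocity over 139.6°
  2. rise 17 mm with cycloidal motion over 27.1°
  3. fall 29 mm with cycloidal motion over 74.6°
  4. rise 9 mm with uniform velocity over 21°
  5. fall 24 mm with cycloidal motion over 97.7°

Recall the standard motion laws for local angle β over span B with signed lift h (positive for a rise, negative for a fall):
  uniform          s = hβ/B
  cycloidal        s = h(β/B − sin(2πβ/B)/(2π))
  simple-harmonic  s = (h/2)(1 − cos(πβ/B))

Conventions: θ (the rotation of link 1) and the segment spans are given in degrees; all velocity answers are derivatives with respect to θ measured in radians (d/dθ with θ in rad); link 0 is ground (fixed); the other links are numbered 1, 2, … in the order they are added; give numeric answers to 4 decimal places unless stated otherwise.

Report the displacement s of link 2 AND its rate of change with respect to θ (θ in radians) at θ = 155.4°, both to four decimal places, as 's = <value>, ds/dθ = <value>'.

segment 1 (0° to 139.6°, uniform, h = 27) is passed completely: s = 0.0000 + (27) = 27.0000
θ = 155.4° falls in segment 2 (139.6° to 166.7°, cycloidal, h = 17): β = 155.4 − 139.6 = 15.8°, B = 27.1°; Δs = 17·(0.5830 − sin(2π·0.5830)/(2π)) = 11.2597; s = 27.0000 + 11.2597 = 38.2597
velocity in seg [139.6°–166.7°] (cycloidal), θ in radians: β = 15.8° = 0.2758 rad, B = 27.1° = 0.4730 rad; ds/dθ = (h/B)(1 − cos(2πβ/B)) = (17/0.4730)(1 − cos(2π·0.5830)) = 67.103352 mm/rad

s = 38.2597, ds/dθ = 67.1034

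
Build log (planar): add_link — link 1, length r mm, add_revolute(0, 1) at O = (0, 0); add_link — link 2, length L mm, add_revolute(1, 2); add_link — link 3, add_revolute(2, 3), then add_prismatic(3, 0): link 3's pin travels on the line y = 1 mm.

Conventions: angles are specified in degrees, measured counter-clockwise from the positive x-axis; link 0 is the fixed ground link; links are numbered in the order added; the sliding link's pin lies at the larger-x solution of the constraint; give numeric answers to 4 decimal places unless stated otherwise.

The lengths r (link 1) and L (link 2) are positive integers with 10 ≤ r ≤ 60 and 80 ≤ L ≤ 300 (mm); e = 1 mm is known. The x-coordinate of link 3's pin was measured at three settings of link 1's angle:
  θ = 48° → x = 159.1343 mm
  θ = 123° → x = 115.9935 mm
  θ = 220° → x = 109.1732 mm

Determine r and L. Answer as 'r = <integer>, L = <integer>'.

constraint per measurement: (x − r cos θ)² + (r sin θ − e)² = L²
subtracting the θ₁ and θ₂ equations cancels the r² and L² terms:
r = (x₁² − x₂²) / (2[(x₁cos θ₁ + e sin θ₁) − (x₂cos θ₂ + e sin θ₂)]) = 35.0000 → r = 35
L² = (x₁ − r cos θ₁)² + (r sin θ₁ − e)² = 19043.9912 → L = 138.0000 → L = 138
check at θ₃=220°: x = 109.1732 (printed 109.1732) ✓

r = 35, L = 138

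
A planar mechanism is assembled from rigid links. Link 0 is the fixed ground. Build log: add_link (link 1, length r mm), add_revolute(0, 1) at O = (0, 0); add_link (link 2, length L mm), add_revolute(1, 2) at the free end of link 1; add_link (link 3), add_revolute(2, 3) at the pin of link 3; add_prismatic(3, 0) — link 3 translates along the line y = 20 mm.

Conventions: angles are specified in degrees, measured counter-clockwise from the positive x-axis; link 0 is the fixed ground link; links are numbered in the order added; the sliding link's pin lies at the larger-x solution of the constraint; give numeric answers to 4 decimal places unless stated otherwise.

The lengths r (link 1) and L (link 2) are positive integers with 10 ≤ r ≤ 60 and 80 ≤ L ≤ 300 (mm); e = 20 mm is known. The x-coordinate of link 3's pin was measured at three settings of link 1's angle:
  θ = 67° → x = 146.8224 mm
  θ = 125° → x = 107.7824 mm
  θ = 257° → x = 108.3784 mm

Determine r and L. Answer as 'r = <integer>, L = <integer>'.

constraint per measurement: (x − r cos θ)² + (r sin θ − e)² = L²
subtracting the θ₁ and θ₂ equations cancels the r² and L² terms:
r = (x₁² − x₂²) / (2[(x₁cos θ₁ + e sin θ₁) − (x₂cos θ₂ + e sin θ₂)]) = 41.0000 → r = 41
L² = (x₁ − r cos θ₁)² + (r sin θ₁ − e)² = 17424.0065 → L = 132.0000 → L = 132
check at θ₃=257°: x = 108.3784 (printed 108.3784) ✓

r = 41, L = 132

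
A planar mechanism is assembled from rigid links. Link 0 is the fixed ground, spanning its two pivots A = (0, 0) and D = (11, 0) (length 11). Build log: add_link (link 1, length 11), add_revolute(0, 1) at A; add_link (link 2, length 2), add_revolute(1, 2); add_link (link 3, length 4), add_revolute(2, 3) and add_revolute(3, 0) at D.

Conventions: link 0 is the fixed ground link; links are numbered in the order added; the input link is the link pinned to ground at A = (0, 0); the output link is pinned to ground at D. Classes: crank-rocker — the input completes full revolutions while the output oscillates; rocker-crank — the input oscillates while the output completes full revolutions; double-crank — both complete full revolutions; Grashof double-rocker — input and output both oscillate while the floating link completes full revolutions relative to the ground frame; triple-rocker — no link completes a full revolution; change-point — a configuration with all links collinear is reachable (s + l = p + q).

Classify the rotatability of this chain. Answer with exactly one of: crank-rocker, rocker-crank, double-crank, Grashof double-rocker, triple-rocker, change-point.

lengths: ground=11, input=11, coupler=2, output=4
sorted: s=2 (shortest), l=11 (longest), p+q=15
s + l = 13 vs p + q = 15
s + l < p + q (Grashof) with shortest = coupler link → Grashof double-rocker

Grashof double-rocker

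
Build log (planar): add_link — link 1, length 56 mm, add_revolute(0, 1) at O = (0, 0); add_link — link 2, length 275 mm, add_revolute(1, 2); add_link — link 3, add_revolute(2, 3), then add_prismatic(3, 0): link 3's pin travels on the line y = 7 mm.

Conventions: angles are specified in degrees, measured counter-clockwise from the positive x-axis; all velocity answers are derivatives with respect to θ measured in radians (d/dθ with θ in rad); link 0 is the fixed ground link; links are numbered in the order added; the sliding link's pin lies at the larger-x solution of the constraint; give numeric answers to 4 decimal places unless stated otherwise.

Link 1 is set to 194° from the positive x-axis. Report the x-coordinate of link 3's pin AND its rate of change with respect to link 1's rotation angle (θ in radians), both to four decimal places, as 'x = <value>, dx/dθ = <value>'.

geometry: r = 56 mm, L = 275 mm, e = 7 mm
crank pin P = (r cos θ, r sin θ) = (-54.336561, -13.547626)
h = r sin θ − e = -13.547626 − 7 = -20.547626
x = r cos θ + √(L² − h²) = -54.336561 + 274.231280 = 219.894720
dx/dθ = −r sin θ − h·r cos θ/√(L² − h²) (θ in radians; h = -20.547626) = 9.476291

x = 219.8947, dx/dθ = 9.4763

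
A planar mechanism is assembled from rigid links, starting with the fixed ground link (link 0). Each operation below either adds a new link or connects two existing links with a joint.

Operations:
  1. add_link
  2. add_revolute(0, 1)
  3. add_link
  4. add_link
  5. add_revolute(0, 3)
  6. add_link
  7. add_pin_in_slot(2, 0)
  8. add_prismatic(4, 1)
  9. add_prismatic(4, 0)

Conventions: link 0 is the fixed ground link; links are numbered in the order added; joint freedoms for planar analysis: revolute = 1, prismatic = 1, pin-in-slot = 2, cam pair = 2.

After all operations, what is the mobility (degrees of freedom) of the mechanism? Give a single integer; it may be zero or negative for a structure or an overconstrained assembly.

ground; <1,0,0>
#1 <2,0,0>
R:0↔1 J1 <2,1,0>
#2 <3,1,0>
#3 <4,1,0>
R:0↔3 J1 <4,2,0>
#4 <5,2,0>
PS:2↔0 J2 <5,2,1>
P:4↔1 J1 <5,3,1>
P:4↔0 J1 <5,4,1>
3×4 − 2×4 − 1×1 = 3

M = 3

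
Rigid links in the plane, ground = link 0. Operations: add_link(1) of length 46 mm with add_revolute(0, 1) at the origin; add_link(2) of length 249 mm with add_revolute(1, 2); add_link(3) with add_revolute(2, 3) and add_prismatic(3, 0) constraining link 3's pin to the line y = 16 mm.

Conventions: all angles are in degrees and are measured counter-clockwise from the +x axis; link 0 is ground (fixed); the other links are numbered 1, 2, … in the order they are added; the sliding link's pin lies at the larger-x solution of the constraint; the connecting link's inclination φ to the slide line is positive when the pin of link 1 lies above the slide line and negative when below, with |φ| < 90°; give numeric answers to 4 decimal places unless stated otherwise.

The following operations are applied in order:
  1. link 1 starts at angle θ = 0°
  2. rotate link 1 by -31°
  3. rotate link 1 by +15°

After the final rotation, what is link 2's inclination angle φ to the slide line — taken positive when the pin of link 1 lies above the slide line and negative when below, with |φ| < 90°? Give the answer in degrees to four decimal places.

geometry: r = 46 mm, L = 249 mm, e = 16 mm; θ starts at 0°
rotate link 1 by -31°: θ ← 0° -31° = -31°
rotate link 1 by +15°: θ ← -31° +15° = -16°
h = r sin θ − e = -12.679318 − 16 = -28.679318
sin φ = h / L = -28.679318 / 249 = -0.11517799
φ = arcsin(-0.11517799) = -6.613891°

-6.6139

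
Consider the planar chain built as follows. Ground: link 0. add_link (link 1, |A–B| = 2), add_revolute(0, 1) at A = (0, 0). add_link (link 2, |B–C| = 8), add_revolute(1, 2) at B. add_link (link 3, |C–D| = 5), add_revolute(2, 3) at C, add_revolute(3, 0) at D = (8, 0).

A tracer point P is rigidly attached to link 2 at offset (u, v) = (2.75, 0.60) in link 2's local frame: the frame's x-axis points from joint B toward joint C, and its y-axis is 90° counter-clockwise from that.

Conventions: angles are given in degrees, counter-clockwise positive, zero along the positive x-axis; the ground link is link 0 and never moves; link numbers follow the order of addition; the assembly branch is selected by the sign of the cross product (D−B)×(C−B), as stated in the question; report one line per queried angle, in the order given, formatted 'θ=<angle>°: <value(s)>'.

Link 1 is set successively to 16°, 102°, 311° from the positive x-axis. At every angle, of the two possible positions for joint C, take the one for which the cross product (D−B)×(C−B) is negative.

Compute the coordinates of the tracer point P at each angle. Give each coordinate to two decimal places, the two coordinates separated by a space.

A=(0,0), D=(8.00,0)
θ=16°: B = A + 2.00·(cos16°, sin16°) = (1.9225, 0.5513)
θ=16°: |BD| = 6.1024
θ=16°: circle(B,8.00) ∩ circle(D,5.00): a=6.2467, h=4.9979
θ=16°:   candidates: C₊=(8.5951,4.9645) cross=30.499; C₋=(7.6921,-4.9905) cross=-30.499
θ=16°:   branch - wants cross < 0 → take C=(7.6921,-4.9905) (cross=-30.499)
θ=16°: ex = (C−B)/|BC| = (0.7212,-0.6927); ey = (0.6927,0.7212)
θ=16°: P = B + 2.75·ex + 0.60·ey = (4.3215,-0.9210)
θ=102°: B = A + 2.00·(cos102°, sin102°) = (-0.4158, 1.9563)
θ=102°: |BD| = 8.6402
θ=102°: circle(B,8.00) ∩ circle(D,5.00): a=6.5770, h=4.5545
θ=102°:   candidates: C₊=(7.0216,4.9033) cross=39.352; C₋=(4.9592,-3.9690) cross=-39.352
θ=102°:   branch - wants cross < 0 → take C=(4.9592,-3.9690) (cross=-39.352)
θ=102°: ex = (C−B)/|BC| = (0.6719,-0.7407); ey = (0.7407,0.6719)
θ=102°: P = B + 2.75·ex + 0.60·ey = (1.8762,0.3226)
θ=311°: B = A + 2.00·(cos311°, sin311°) = (1.3121, -1.5094)
θ=311°: |BD| = 6.8561
θ=311°: circle(B,8.00) ∩ circle(D,5.00): a=6.2722, h=4.9658
θ=311°:   candidates: C₊=(6.3372,4.7154) cross=34.046; C₋=(8.5237,-4.9725) cross=-34.046
θ=311°:   branch - wants cross < 0 → take C=(8.5237,-4.9725) (cross=-34.046)
θ=311°: ex = (C−B)/|BC| = (0.9014,-0.4329); ey = (0.4329,0.9014)
θ=311°: P = B + 2.75·ex + 0.60·ey = (4.0508,-2.1590)

θ=16°: 4.32 -0.92
θ=102°: 1.88 0.32
θ=311°: 4.05 -2.16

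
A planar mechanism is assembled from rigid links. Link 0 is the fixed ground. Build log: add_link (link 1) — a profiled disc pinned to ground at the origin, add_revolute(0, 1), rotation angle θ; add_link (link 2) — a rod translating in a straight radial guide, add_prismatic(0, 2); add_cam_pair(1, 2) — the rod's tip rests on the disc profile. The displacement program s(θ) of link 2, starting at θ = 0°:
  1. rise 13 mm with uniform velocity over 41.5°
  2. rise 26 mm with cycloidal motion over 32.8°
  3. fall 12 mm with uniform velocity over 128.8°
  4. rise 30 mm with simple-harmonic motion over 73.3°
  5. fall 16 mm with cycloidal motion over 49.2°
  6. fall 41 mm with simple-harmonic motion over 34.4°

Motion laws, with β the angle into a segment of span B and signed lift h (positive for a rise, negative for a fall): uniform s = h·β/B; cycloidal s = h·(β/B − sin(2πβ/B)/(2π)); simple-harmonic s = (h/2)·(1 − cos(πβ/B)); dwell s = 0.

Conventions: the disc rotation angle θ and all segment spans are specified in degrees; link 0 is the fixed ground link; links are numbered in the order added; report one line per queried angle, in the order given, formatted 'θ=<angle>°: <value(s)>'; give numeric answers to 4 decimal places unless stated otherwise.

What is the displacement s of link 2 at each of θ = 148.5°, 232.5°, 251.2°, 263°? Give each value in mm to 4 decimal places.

seg 1 [0°–41.5°] uniform, h=13: full span → s += 13 → s = 13.0000
seg 2 [41.5°–74.3°] cycloidal, h=26: full span → s += 26 → s = 39.0000
seg 3 [74.3°–203.1°] uniform, h=-12: θ=148.5° here. β=74.2, B=128.8. -12·74.2/128.8 = -6.9130 → s = 32.0870
seg 3 [74.3°–203.1°] uniform, h=-12: full span → s += -12 → s = 27.0000
seg 4 [203.1°–276.4°] simple-harmonic, h=30: θ=232.5° here. β=29.4, B=73.3. 30/2·(1 − cos(π·0.4011)) = 10.4137 → s = 37.4137
seg 4 [203.1°–276.4°] simple-harmonic, h=30: θ=251.2° here. β=48.1, B=73.3. 30/2·(1 − cos(π·0.6562)) = 22.0692 → s = 49.0692
seg 4 [203.1°–276.4°] simple-harmonic, h=30: θ=263° here. β=59.9, B=73.3. 30/2·(1 − cos(π·0.8172)) = 27.5935 → s = 54.5935

θ=148.5°: 32.0870
θ=232.5°: 37.4137
θ=251.2°: 49.0692
θ=263°: 54.5935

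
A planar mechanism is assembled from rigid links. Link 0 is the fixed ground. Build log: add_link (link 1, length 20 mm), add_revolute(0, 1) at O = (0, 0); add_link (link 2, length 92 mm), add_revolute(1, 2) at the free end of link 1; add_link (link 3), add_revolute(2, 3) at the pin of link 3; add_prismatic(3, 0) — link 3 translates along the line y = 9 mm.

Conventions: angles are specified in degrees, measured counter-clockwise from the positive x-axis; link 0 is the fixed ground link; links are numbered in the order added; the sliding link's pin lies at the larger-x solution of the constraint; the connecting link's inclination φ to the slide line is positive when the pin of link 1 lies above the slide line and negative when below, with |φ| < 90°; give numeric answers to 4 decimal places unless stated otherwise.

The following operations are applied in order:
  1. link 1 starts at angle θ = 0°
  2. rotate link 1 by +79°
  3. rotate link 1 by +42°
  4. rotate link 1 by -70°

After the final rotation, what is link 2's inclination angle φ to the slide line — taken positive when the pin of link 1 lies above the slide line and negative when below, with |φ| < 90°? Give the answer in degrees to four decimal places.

geometry: r = 20 mm, L = 92 mm, e = 9 mm; θ starts at 0°
rotate link 1 by +79°: θ ← 0° +79° = 79°
rotate link 1 by +42°: θ ← 79° +42° = 121°
rotate link 1 by -70°: θ ← 121° -70° = 51°
h = r sin θ − e = 15.542919 − 9 = 6.542919
sin φ = h / L = 6.542919 / 92 = 0.07111869
φ = arcsin(0.07111869) = 4.078243°

4.0782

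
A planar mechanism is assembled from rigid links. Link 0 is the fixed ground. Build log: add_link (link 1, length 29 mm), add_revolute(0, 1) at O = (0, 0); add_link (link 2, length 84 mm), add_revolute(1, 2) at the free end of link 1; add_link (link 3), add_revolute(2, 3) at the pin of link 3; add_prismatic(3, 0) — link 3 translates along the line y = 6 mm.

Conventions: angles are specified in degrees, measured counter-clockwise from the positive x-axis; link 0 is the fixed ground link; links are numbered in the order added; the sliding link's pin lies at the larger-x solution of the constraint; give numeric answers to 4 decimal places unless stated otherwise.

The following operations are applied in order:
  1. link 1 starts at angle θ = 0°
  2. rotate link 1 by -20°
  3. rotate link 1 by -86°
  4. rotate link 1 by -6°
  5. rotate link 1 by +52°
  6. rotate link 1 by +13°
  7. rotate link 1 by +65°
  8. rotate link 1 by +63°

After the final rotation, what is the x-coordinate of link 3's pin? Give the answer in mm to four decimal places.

geometry: r = 29 mm, L = 84 mm, e = 6 mm; θ starts at 0°
rotate link 1 by -20°: θ ← 0° -20° = -20°
rotate link 1 by -86°: θ ← -20° -86° = -106°
rotate link 1 by -6°: θ ← -106° -6° = -112°
rotate link 1 by +52°: θ ← -112° +52° = -60°
rotate link 1 by +13°: θ ← -60° +13° = -47°
rotate link 1 by +65°: θ ← -47° +65° = 18°
rotate link 1 by +63°: θ ← 18° +63° = 81°
crank pin P = (r cos θ, r sin θ) = (4.536599, 28.642962)
h = r sin θ − e = 28.642962 − 6 = 22.642962
x = r cos θ + √(L² − h²) = 4.536599 + 80.890644 = 85.427243

85.4272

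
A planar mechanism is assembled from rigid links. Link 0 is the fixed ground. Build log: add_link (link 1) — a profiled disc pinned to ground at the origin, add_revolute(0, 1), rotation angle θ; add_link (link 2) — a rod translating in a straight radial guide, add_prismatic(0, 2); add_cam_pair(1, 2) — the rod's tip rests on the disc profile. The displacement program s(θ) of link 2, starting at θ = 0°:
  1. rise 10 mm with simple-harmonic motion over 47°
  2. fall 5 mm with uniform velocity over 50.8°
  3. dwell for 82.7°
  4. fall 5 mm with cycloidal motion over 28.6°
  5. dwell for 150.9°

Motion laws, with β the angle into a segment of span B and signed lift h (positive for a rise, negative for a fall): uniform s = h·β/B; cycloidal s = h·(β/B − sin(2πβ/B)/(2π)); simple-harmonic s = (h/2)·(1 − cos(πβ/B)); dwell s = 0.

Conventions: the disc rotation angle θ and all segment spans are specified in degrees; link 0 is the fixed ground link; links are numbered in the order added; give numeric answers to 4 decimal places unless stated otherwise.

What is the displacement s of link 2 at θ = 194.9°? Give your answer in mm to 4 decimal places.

seg 1 [0°–47°] simple-harmonic, h=10: full span → s += 10 → s = 10.0000
seg 2 [47°–97.8°] uniform, h=-5: full span → s += -5 → s = 5.0000
seg 3 [97.8°–180.5°] dwell: s stays 5.0000
seg 4 [180.5°–209.1°] cycloidal, h=-5: θ=194.9° here. β=14.4, B=28.6. -5·(0.5035 − sin(2π·0.5035)/(2π)) = -2.5350 → s = 2.4650

2.4650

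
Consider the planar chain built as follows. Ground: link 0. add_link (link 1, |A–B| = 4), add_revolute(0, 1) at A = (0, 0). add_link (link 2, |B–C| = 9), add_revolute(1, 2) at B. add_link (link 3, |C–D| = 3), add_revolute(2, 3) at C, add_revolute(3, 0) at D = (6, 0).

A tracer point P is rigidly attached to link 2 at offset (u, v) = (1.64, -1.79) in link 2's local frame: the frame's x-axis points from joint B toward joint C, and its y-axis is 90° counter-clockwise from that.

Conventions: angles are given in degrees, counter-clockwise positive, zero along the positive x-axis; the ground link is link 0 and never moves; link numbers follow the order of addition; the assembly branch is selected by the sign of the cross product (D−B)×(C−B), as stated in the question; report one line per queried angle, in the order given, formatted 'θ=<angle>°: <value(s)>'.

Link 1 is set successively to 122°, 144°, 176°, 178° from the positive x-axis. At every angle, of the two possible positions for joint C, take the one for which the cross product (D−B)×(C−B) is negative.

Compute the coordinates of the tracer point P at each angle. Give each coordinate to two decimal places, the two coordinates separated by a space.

A=(0,0), D=(6.00,0)
θ=122°: B = A + 4.00·(cos122°, sin122°) = (-2.1197, 3.3922)
θ=122°: |BD| = 8.7998
θ=122°: circle(B,9.00) ∩ circle(D,3.00): a=8.4909, h=2.9841
θ=122°:   candidates: C₊=(6.8653,2.8725) cross=26.259; C₋=(4.5647,-2.6344) cross=-26.259
θ=122°:   branch - wants cross < 0 → take C=(4.5647,-2.6344) (cross=-26.259)
θ=122°: ex = (C−B)/|BC| = (0.7427,-0.6696); ey = (0.6696,0.7427)
θ=122°: P = B + 1.64·ex + -1.79·ey = (-2.1003,0.9646)
θ=144°: B = A + 4.00·(cos144°, sin144°) = (-3.2361, 2.3511)
θ=144°: |BD| = 9.5306
θ=144°: circle(B,9.00) ∩ circle(D,3.00): a=8.5426, h=2.8326
θ=144°:   candidates: C₊=(5.7413,2.9888) cross=26.997; C₋=(4.3437,-2.5014) cross=-26.997
θ=144°:   branch - wants cross < 0 → take C=(4.3437,-2.5014) (cross=-26.997)
θ=144°: ex = (C−B)/|BC| = (0.8422,-0.5392); ey = (0.5392,0.8422)
θ=144°: P = B + 1.64·ex + -1.79·ey = (-2.8200,-0.0406)
θ=176°: B = A + 4.00·(cos176°, sin176°) = (-3.9903, 0.2790)
θ=176°: |BD| = 9.9942
θ=176°: circle(B,9.00) ∩ circle(D,3.00): a=8.5992, h=2.6559
θ=176°:   candidates: C₊=(4.6797,2.6939) cross=26.544; C₋=(4.5314,-2.6160) cross=-26.544
θ=176°:   branch - wants cross < 0 → take C=(4.5314,-2.6160) (cross=-26.544)
θ=176°: ex = (C−B)/|BC| = (0.9469,-0.3217); ey = (0.3217,0.9469)
θ=176°: P = B + 1.64·ex + -1.79·ey = (-3.0132,-1.9434)
θ=178°: B = A + 4.00·(cos178°, sin178°) = (-3.9976, 0.1396)
θ=178°: |BD| = 9.9985
θ=178°: circle(B,9.00) ∩ circle(D,3.00): a=8.5998, h=2.6540
θ=178°:   candidates: C₊=(4.6384,2.6732) cross=26.536; C₋=(4.5643,-2.6342) cross=-26.536
θ=178°:   branch - wants cross < 0 → take C=(4.5643,-2.6342) (cross=-26.536)
θ=178°: ex = (C−B)/|BC| = (0.9513,-0.3082); ey = (0.3082,0.9513)
θ=178°: P = B + 1.64·ex + -1.79·ey = (-2.9891,-2.0687)

θ=122°: -2.10 0.96
θ=144°: -2.82 -0.04
θ=176°: -3.01 -1.94
θ=178°: -2.99 -2.07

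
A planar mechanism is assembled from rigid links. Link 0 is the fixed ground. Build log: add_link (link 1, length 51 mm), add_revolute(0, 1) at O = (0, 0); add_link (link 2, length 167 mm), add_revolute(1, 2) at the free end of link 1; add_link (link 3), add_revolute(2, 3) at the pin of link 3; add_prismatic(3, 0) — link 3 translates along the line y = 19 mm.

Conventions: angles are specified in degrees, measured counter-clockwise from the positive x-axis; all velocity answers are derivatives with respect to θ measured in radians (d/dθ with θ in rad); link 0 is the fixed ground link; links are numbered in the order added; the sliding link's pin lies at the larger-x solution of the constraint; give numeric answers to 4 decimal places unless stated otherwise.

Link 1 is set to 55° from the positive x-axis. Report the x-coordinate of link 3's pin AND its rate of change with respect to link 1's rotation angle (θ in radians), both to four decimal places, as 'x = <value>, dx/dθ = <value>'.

geometry: r = 51 mm, L = 167 mm, e = 19 mm
crank pin P = (r cos θ, r sin θ) = (29.252398, 41.776754)
h = r sin θ − e = 41.776754 − 19 = 22.776754
x = r cos θ + √(L² − h²) = 29.252398 + 165.439474 = 194.691872
dx/dθ = −r sin θ − h·r cos θ/√(L² − h²) (θ in radians; h = 22.776754) = -45.804056

x = 194.6919, dx/dθ = -45.8041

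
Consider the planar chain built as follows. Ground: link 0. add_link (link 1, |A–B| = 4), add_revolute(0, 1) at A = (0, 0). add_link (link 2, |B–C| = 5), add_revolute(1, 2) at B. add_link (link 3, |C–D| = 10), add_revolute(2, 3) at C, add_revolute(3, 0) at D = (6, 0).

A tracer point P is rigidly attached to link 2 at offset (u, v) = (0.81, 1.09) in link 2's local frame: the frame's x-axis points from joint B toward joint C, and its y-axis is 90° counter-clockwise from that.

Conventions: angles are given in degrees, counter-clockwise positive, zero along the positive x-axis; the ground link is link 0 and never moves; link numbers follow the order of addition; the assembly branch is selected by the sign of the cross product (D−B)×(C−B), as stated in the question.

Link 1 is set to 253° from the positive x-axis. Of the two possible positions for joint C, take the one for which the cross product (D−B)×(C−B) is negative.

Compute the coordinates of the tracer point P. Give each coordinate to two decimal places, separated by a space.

A=(0,0), D=(6.00,0)
B = A + 4.00·(cos253°, sin253°) = (-1.1695, -3.8252)
|BD| = 8.1261
circle(B,5.00) ∩ circle(D,10.00): a=-0.5517, h=4.9695
  candidates: C₊=(-3.9955,0.2995) cross=40.383; C₋=(0.6831,-8.4694) cross=-40.383
  branch - wants cross < 0 → take C=(0.6831,-8.4694) (cross=-40.383)
ex = (C−B)/|BC| = (0.3705,-0.9288); ey = (0.9288,0.3705)
P = B + 0.81·ex + 1.09·ey = (0.1430,-4.1737)

0.14 -4.17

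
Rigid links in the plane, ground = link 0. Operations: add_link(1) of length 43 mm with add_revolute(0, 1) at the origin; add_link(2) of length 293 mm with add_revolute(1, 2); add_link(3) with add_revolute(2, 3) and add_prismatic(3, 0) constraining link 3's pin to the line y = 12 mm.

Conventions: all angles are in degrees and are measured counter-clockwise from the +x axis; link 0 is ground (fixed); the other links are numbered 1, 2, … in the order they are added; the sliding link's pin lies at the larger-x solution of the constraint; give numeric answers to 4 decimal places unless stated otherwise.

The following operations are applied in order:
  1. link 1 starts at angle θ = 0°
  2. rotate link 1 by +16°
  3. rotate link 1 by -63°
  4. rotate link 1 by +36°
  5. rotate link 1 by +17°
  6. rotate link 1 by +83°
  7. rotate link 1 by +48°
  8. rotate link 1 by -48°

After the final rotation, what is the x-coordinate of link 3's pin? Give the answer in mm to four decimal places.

geometry: r = 43 mm, L = 293 mm, e = 12 mm; θ starts at 0°
rotate link 1 by +16°: θ ← 0° +16° = 16°
rotate link 1 by -63°: θ ← 16° -63° = -47°
rotate link 1 by +36°: θ ← -47° +36° = -11°
rotate link 1 by +17°: θ ← -11° +17° = 6°
rotate link 1 by +83°: θ ← 6° +83° = 89°
rotate link 1 by +48°: θ ← 89° +48° = 137°
rotate link 1 by -48°: θ ← 137° -48° = 89°
crank pin P = (r cos θ, r sin θ) = (0.750453, 42.993451)
h = r sin θ − e = 42.993451 − 12 = 30.993451
x = r cos θ + √(L² − h²) = 0.750453 + 291.356150 = 292.106603

292.1066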